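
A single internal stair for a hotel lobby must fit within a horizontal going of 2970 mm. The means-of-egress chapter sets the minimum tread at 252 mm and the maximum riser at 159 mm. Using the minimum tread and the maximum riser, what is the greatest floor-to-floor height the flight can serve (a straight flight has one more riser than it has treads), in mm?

2970 / 252 = 11.79, so 11 treads fit.
Risers = treads + 1 = 12.
Maximum height = 12 × 159 = 1908 mm.

1908 mm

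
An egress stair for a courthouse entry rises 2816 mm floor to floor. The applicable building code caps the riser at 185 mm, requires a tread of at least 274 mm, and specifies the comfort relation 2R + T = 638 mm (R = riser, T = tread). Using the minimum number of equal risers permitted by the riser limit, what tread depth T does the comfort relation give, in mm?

At most 185 each: 2816/185 = 15.22, giving 16 risers.
R = 2816 ÷ 16 = 176 mm.
From 2R + T = 638: T = 638 − 352 = 286 mm.

286 mm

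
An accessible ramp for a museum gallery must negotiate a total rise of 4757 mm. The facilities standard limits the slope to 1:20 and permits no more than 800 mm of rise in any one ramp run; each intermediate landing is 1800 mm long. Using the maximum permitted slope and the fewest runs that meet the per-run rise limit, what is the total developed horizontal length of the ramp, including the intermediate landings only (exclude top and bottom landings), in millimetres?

4757 / 800 = 5.95, so 6 ramp runs are needed. That means 5 intermediate landings.
Ramp run (horizontal) at 1:20: 4757 × 20 = 95140 mm.
Intermediate landings: 5 × 1800 = 9000 mm.
Total developed length = 95140 + 9000 = 104140 mm.

104140 mm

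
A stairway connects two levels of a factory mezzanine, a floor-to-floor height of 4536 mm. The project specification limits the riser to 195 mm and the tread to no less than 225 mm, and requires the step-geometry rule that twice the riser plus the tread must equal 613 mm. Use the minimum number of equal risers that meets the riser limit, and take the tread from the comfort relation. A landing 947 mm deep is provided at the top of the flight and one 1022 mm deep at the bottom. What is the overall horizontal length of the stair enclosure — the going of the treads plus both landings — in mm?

⌈4536/195⌉ = 24 risers.
Riser R = 4536 / 24 = 189 mm, within the 195 mm limit.
Tread T = 613 − 2 × 189 = 235 mm (≥ 225 mm).
Going = (24 − 1) × 235 = 5405 mm.
Enclosure = 5405 + 947 + 1022 = 7374 mm.

7374 mm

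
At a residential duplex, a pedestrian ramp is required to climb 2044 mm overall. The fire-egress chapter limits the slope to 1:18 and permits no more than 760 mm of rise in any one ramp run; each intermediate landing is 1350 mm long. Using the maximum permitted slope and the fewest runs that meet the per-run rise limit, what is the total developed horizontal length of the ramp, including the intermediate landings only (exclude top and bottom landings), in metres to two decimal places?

39.49 m

⌈2044/760⌉ = 3 ramp runs. That means 2 intermediate landings.
Horizontal run for 2044 mm of rise at 1:18 is 2044 × 18 = 36792 mm.
Intermediate landings: 2 × 1350 = 2700 mm.
Total developed length = 36792 + 2700 = 39492 mm.
= 39.49 m.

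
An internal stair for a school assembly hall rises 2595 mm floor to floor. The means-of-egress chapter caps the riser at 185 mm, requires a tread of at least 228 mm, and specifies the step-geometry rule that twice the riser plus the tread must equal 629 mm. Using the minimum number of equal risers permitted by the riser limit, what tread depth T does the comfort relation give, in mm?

⌈2595/185⌉ = 15 risers.
Each riser is 2595/15 = 173 mm (≤ 185 mm).
T = 629 − 2·173 = 283 mm, which satisfies the 228 mm minimum.

283 mm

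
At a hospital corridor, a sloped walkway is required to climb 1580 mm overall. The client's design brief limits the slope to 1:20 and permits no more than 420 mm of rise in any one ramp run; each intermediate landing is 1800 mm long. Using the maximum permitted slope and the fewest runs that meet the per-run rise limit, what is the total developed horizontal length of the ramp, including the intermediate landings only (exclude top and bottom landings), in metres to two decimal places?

37.00 m

At most 420 each: 1580/420 = 3.76, giving 4 ramp runs. That means 3 intermediate landings.
Horizontal run for 1580 mm of rise at 1:20 is 1580 × 20 = 31600 mm.
3 intermediate landings contribute 3 × 1800 = 5400 mm.
Developed length = 31600 + 5400 = 37000 mm.
= 37.00 m.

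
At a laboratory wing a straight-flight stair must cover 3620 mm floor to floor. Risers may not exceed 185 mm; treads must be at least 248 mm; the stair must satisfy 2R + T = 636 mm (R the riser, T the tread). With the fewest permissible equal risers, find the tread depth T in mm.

274 mm

⌈3620/185⌉ = 20 risers.
R = 3620 ÷ 20 = 181 mm.
T = 636 − 2·181 = 274 mm, which satisfies the 248 mm minimum.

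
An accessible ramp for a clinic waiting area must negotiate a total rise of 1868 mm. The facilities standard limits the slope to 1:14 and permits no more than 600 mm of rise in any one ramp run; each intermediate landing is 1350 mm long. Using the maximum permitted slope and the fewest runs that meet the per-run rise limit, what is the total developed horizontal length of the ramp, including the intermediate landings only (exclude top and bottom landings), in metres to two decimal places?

30.20 m

⌈1868/600⌉ = 4 ramp runs. That means 3 intermediate landings.
Horizontal run for 1868 mm of rise at 1:14 is 1868 × 14 = 26152 mm.
Intermediate landings: 3 × 1350 = 4050 mm.
Developed length = 26152 + 4050 = 30202 mm.
= 30.20 m.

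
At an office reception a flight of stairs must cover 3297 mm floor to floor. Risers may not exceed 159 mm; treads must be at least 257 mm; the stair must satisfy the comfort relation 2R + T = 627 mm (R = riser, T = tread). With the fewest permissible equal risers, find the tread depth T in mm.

313 mm

At most 159 each: 3297/159 = 20.74, giving 21 risers.
Riser R = 3297 / 21 = 157 mm, within the 159 mm limit.
T = 627 − 2·157 = 313 mm, which satisfies the 257 mm minimum.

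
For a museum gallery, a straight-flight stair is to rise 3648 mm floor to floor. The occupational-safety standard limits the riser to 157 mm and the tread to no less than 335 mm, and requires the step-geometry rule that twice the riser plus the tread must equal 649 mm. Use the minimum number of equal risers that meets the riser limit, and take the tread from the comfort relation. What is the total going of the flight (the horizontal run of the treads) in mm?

7935 mm

⌈3648/157⌉ = 24 risers.
R = 3648 ÷ 24 = 152 mm.
Tread T = 649 − 2 × 152 = 345 mm (≥ 335 mm).
Going = (24 − 1) × 345 = 7935 mm.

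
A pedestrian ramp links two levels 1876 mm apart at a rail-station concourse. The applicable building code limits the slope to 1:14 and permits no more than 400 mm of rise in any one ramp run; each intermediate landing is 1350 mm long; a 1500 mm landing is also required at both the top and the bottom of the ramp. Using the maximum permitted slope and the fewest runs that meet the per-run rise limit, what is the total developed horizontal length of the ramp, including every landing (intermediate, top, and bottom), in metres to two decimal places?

1876 / 400 = 4.690 → round up to 5 ramp runs. That means 4 intermediate landings.
Horizontal run for 1876 mm of rise at 1:14 is 1876 × 14 = 26264 mm.
4 intermediate landings contribute 4 × 1350 = 5400 mm.
Top and bottom landings: 2 × 1500 = 3000 mm.
Total = 26264 + 5400 + 3000 = 34664 mm.
= 34.66 m.

34.66 m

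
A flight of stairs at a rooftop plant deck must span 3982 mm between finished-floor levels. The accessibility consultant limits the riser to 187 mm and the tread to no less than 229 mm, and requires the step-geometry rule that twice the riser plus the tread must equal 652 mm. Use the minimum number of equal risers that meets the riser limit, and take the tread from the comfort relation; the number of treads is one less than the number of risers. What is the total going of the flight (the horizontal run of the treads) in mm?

6090 mm

3982 / 187 = 21.294 → round up to 22 risers.
R = 3982 ÷ 22 = 181 mm.
From 2R + T = 652: T = 652 − 362 = 290 mm.
22 risers give 21 treads; going = 21 × 290 = 6090 mm.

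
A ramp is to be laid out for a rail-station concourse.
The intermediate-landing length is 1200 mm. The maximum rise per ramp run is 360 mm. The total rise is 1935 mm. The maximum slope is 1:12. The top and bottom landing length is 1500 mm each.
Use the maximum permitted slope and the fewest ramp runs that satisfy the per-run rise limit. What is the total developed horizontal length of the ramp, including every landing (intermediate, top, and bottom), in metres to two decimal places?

⌈1935/360⌉ = 6 ramp runs. That means 5 intermediate landings.
Horizontal run for 1935 mm of rise at 1:12 is 1935 × 12 = 23220 mm.
Intermediate landings: 5 × 1200 = 6000 mm.
Top and bottom landings: 2 × 1500 = 3000 mm.
Total = 23220 + 6000 + 3000 = 32220 mm.
= 32.22 m.

32.22 m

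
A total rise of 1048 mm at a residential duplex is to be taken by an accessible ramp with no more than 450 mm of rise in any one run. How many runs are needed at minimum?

⌈1048/450⌉ = 3 ramp runs.

3 runs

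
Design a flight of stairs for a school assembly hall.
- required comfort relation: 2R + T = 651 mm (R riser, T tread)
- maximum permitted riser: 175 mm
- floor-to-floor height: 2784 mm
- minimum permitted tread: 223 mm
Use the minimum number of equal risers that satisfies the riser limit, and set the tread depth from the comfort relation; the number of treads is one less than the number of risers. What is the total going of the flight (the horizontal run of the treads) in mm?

⌈2784/175⌉ = 16 risers.
R = 2784 ÷ 16 = 174 mm.
Tread T = 651 − 2 × 174 = 303 mm (≥ 223 mm).
16 risers give 15 treads; going = 15 × 303 = 4545 mm.

4545 mm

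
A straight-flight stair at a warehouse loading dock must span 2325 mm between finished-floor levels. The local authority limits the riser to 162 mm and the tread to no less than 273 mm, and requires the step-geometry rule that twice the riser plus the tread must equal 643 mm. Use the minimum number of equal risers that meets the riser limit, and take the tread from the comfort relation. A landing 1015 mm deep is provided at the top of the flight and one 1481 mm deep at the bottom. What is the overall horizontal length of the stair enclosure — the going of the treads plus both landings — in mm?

7158 mm

⌈2325/162⌉ = 15 risers.
Riser R = 2325 / 15 = 155 mm, within the 162 mm limit.
T = 643 − 2·155 = 333 mm, which satisfies the 273 mm minimum.
15 risers give 14 treads; going = 14 × 333 = 4662 mm.
Add landings: 4662 + 1015 + 1481 = 7158 mm.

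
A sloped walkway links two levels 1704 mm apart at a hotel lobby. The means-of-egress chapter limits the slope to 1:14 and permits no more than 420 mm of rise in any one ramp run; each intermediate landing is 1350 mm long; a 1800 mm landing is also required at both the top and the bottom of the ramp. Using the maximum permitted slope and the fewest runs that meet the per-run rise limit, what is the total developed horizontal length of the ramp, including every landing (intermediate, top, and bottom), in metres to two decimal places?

⌈1704/420⌉ = 5 ramp runs. That means 4 intermediate landings.
Horizontal run for 1704 mm of rise at 1:14 is 1704 × 14 = 23856 mm.
4 intermediate landings contribute 4 × 1350 = 5400 mm.
Top and bottom landings: 2 × 1800 = 3600 mm.
Total = 23856 + 5400 + 3600 = 32856 mm.
= 32.86 m.

32.86 m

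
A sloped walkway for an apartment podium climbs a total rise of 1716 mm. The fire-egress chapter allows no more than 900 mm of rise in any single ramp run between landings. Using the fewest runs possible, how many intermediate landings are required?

1 intermediate landings

⌈1716/900⌉ = 2 ramp runs.
2 runs are separated by 1 intermediate landings.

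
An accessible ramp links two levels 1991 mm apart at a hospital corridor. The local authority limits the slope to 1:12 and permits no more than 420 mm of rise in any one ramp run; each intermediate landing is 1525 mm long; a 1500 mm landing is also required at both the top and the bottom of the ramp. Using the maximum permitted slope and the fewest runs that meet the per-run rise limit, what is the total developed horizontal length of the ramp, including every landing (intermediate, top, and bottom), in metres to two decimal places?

32.99 m

1991 / 420 = 4.74, so 5 ramp runs are needed. That means 4 intermediate landings.
Horizontal run for 1991 mm of rise at 1:12 is 1991 × 12 = 23892 mm.
4 intermediate landings contribute 4 × 1525 = 6100 mm.
Top and bottom landings: 2 × 1500 = 3000 mm.
Total = 23892 + 6100 + 3000 = 32992 mm.
= 32.99 m.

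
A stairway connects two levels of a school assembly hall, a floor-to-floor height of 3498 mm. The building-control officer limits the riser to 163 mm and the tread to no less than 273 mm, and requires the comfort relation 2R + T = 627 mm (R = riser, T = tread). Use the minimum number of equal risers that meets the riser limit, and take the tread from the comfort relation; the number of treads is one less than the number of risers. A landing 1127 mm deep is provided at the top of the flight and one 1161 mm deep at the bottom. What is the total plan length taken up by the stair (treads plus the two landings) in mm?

⌈3498/163⌉ = 22 risers.
Each riser is 3498/22 = 159 mm (≤ 163 mm).
From 2R + T = 627: T = 627 − 318 = 309 mm.
Going = (22 − 1) × 309 = 6489 mm.
Add landings: 6489 + 1127 + 1161 = 8777 mm.

8777 mm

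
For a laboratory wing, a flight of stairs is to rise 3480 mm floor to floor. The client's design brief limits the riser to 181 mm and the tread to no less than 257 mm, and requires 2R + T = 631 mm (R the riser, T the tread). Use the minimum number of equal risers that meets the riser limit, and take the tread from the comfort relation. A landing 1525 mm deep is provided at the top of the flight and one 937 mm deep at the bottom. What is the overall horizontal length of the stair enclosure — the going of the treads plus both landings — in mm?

7839 mm

⌈3480/181⌉ = 20 risers.
Riser R = 3480 / 20 = 174 mm, within the 181 mm limit.
From 2R + T = 631: T = 631 − 348 = 283 mm.
Treads = 20 − 1 = 19; going = 19 × 283 = 5377 mm.
Enclosure = 5377 + 1525 + 937 = 7839 mm.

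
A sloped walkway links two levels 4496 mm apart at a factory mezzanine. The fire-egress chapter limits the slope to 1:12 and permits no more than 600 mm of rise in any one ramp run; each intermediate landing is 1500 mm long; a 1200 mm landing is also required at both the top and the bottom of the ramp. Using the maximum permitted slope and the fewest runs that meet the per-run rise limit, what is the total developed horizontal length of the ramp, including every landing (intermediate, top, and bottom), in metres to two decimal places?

4496 / 600 = 7.493 → round up to 8 ramp runs. That means 7 intermediate landings.
Horizontal run for 4496 mm of rise at 1:12 is 4496 × 12 = 53952 mm.
Intermediate landings: 7 × 1500 = 10500 mm.
Top and bottom landings: 2 × 1200 = 2400 mm.
Total = 53952 + 10500 + 2400 = 66852 mm.
= 66.85 m.

66.85 m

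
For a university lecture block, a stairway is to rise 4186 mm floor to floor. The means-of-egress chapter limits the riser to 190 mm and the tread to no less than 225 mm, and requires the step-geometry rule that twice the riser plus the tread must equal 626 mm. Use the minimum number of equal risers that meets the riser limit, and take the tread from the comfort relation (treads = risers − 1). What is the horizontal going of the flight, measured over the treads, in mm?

4186 / 190 = 22.032 → round up to 23 risers.
Each riser is 4186/23 = 182 mm (≤ 190 mm).
T = 626 − 2·182 = 262 mm, which satisfies the 225 mm minimum.
23 risers give 22 treads; going = 22 × 262 = 5764 mm.

5764 mm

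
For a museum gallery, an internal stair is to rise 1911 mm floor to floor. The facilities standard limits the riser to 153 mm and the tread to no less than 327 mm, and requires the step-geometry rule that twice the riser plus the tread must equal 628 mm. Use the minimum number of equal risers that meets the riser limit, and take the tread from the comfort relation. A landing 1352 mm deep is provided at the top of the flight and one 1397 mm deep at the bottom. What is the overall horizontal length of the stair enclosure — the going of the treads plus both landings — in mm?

1911 / 153 = 12.490 → round up to 13 risers.
Riser R = 1911 / 13 = 147 mm, within the 153 mm limit.
Tread T = 628 − 2 × 147 = 334 mm (≥ 327 mm).
Treads = 13 − 1 = 12; going = 12 × 334 = 4008 mm.
Add landings: 4008 + 1352 + 1397 = 6757 mm.

6757 mm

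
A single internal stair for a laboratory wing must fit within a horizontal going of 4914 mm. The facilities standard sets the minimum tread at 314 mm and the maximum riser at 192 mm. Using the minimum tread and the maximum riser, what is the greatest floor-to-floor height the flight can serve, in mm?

3072 mm

4914 / 314 = 15.65, so 15 treads fit.
Risers = treads + 1 = 16.
Maximum height = 16 × 192 = 3072 mm.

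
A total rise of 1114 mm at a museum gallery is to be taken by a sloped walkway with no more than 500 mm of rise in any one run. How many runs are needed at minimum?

3 runs

⌈1114/500⌉ = 3 ramp runs.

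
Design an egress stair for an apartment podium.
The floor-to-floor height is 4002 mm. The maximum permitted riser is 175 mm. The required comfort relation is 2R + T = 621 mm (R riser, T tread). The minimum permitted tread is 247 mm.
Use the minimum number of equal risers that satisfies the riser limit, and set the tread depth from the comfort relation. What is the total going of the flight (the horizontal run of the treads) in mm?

6006 mm

⌈4002/175⌉ = 23 risers.
Each riser is 4002/23 = 174 mm (≤ 175 mm).
T = 621 − 2·174 = 273 mm, which satisfies the 247 mm minimum.
Going = (23 − 1) × 273 = 6006 mm.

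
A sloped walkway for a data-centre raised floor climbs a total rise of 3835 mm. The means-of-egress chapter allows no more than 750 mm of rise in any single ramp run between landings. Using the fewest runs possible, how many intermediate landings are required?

3835 / 750 = 5.113 → round up to 6 ramp runs.
6 runs are separated by 5 intermediate landings.

5 intermediate landings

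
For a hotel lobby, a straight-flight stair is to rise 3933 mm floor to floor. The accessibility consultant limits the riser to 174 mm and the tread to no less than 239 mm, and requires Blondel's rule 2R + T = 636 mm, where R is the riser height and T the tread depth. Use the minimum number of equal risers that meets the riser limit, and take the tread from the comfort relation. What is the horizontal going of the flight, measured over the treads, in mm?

3933 / 174 = 22.60, so 23 risers are needed.
Riser R = 3933 / 23 = 171 mm, within the 174 mm limit.
T = 636 − 2·171 = 294 mm, which satisfies the 239 mm minimum.
Treads = 23 − 1 = 22; going = 22 × 294 = 6468 mm.

6468 mm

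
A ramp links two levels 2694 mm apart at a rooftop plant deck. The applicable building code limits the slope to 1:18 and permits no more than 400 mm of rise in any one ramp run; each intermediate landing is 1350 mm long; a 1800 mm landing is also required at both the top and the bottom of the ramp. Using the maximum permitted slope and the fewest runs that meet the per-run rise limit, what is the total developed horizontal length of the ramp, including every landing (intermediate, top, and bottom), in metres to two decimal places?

2694 / 400 = 6.74, so 7 ramp runs are needed. That means 6 intermediate landings.
Horizontal run for 2694 mm of rise at 1:18 is 2694 × 18 = 48492 mm.
Intermediate landings: 6 × 1350 = 8100 mm.
Top and bottom landings: 2 × 1800 = 3600 mm.
Total = 48492 + 8100 + 3600 = 60192 mm.
= 60.19 m.

60.19 m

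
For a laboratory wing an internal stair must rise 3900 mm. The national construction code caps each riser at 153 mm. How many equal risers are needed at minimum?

At most 153 each: 3900/153 = 25.49, giving 26 risers.

26 risers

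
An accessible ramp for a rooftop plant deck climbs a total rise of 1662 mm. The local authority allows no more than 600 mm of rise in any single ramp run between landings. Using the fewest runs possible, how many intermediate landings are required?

At most 600 each: 1662/600 = 2.77, giving 3 ramp runs.
3 runs are separated by 2 intermediate landings.

2 intermediate landings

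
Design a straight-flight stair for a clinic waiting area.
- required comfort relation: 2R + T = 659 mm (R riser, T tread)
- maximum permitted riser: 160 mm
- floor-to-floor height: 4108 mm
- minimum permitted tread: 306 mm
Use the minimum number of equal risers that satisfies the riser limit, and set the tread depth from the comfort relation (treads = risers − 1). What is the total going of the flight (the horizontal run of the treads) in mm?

4108 / 160 = 25.68, so 26 risers are needed.
Each riser is 4108/26 = 158 mm (≤ 160 mm).
Tread T = 659 − 2 × 158 = 343 mm (≥ 306 mm).
26 risers give 25 treads; going = 25 × 343 = 8575 mm.

8575 mm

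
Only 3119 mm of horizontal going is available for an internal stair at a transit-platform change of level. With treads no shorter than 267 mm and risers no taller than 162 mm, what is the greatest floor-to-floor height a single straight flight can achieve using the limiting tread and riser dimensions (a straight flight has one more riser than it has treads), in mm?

1944 mm

3119 / 267 = 11.68, so 11 treads fit.
Risers = treads + 1 = 12.
Maximum height = 12 × 162 = 1944 mm.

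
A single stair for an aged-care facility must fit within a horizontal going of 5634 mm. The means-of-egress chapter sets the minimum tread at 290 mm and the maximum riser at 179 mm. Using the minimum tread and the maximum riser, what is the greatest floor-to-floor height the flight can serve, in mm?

5634 / 290 = 19.43, so 19 treads fit.
Risers = treads + 1 = 20.
Maximum height = 20 × 179 = 3580 mm.

3580 mm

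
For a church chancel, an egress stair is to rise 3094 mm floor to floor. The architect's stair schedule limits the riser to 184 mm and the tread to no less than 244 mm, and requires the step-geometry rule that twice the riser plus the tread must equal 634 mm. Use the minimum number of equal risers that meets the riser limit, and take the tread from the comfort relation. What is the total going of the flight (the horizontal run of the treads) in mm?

4320 mm

3094 / 184 = 16.815 → round up to 17 risers.
Each riser is 3094/17 = 182 mm (≤ 184 mm).
Tread T = 634 − 2 × 182 = 270 mm (≥ 244 mm).
Treads = 17 − 1 = 16; going = 16 × 270 = 4320 mm.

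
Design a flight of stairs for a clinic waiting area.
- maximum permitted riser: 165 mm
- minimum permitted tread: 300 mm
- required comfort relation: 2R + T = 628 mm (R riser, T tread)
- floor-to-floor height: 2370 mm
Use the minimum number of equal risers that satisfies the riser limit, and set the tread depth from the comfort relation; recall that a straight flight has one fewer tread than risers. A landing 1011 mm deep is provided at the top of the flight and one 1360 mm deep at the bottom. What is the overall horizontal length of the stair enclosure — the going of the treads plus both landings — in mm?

6739 mm

2370 / 165 = 14.364 → round up to 15 risers.
R = 2370 ÷ 15 = 158 mm.
Tread T = 628 − 2 × 158 = 312 mm (≥ 300 mm).
Going = (15 − 1) × 312 = 4368 mm.
Add landings: 4368 + 1011 + 1360 = 6739 mm.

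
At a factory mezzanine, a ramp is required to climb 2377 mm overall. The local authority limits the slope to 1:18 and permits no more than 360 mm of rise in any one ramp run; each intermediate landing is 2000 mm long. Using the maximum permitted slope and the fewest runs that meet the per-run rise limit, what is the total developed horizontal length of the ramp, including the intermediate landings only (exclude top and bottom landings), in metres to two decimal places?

54.79 m

2377 / 360 = 6.60, so 7 ramp runs are needed. That means 6 intermediate landings.
Horizontal run for 2377 mm of rise at 1:18 is 2377 × 18 = 42786 mm.
6 intermediate landings contribute 6 × 2000 = 12000 mm.
Total developed length = 42786 + 12000 = 54786 mm.
= 54.79 m.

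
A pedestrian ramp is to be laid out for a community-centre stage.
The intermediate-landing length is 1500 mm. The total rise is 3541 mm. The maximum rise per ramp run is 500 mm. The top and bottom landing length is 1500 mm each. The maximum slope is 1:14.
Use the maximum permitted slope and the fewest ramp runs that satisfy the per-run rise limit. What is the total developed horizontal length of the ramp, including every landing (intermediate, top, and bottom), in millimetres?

3541 / 500 = 7.082 → round up to 8 ramp runs. That means 7 intermediate landings.
Ramp run (horizontal) at 1:14: 3541 × 14 = 49574 mm.
Intermediate landings: 7 × 1500 = 10500 mm.
Top and bottom landings: 2 × 1500 = 3000 mm.
Total = 49574 + 10500 + 3000 = 63074 mm.

63074 mm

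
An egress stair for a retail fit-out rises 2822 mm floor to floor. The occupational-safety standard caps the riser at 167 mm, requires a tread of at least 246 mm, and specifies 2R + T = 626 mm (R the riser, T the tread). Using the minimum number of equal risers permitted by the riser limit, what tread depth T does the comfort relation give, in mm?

294 mm

2822 / 167 = 16.90, so 17 risers are needed.
R = 2822 ÷ 17 = 166 mm.
From 2R + T = 626: T = 626 − 332 = 294 mm.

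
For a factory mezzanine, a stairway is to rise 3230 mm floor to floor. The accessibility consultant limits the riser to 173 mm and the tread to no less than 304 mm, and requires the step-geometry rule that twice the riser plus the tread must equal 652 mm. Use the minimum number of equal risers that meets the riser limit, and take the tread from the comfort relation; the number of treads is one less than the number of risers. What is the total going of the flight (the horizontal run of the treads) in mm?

⌈3230/173⌉ = 19 risers.
R = 3230 ÷ 19 = 170 mm.
From 2R + T = 652: T = 652 − 340 = 312 mm.
19 risers give 18 treads; going = 18 × 312 = 5616 mm.

5616 mm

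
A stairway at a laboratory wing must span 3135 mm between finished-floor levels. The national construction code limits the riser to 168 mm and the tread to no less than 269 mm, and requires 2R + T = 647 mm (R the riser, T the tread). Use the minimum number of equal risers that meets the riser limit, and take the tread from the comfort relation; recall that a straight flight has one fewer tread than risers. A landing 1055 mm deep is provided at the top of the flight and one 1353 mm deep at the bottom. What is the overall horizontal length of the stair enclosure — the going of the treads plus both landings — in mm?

⌈3135/168⌉ = 19 risers.
Each riser is 3135/19 = 165 mm (≤ 168 mm).
T = 647 − 2·165 = 317 mm, which satisfies the 269 mm minimum.
Treads = 19 − 1 = 18; going = 18 × 317 = 5706 mm.
Enclosure = 5706 + 1055 + 1353 = 8114 mm.

8114 mm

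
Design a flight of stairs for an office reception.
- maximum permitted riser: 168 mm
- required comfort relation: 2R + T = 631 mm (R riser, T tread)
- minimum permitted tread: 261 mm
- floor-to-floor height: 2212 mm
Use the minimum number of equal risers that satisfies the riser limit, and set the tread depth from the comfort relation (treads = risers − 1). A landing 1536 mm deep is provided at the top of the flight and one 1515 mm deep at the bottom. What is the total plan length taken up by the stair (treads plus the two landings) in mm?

7146 mm

2212 / 168 = 13.167 → round up to 14 risers.
R = 2212 ÷ 14 = 158 mm.
T = 631 − 2·158 = 315 mm, which satisfies the 261 mm minimum.
Treads = 14 − 1 = 13; going = 13 × 315 = 4095 mm.
Add landings: 4095 + 1536 + 1515 = 7146 mm.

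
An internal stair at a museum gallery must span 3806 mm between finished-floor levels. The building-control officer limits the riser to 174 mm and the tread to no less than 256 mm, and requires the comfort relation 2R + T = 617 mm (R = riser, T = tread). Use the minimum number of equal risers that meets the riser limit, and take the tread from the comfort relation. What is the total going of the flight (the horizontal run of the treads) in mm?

5691 mm

3806 / 174 = 21.874 → round up to 22 risers.
Each riser is 3806/22 = 173 mm (≤ 174 mm).
T = 617 − 2·173 = 271 mm, which satisfies the 256 mm minimum.
Treads = 22 − 1 = 21; going = 21 × 271 = 5691 mm.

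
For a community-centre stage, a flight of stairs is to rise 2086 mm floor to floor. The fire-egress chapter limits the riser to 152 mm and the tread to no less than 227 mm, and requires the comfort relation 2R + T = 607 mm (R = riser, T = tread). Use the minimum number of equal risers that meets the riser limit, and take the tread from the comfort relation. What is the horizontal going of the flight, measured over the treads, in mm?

At most 152 each: 2086/152 = 13.72, giving 14 risers.
Each riser is 2086/14 = 149 mm (≤ 152 mm).
T = 607 − 2·149 = 309 mm, which satisfies the 227 mm minimum.
Treads = 14 − 1 = 13; going = 13 × 309 = 4017 mm.

4017 mm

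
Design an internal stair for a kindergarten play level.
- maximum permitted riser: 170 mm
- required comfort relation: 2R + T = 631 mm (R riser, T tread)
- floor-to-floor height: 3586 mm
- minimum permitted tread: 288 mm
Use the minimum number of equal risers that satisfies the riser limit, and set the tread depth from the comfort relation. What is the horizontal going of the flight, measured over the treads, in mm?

3586 / 170 = 21.09, so 22 risers are needed.
R = 3586 ÷ 22 = 163 mm.
Tread T = 631 − 2 × 163 = 305 mm (≥ 288 mm).
Treads = 22 − 1 = 21; going = 21 × 305 = 6405 mm.

6405 mm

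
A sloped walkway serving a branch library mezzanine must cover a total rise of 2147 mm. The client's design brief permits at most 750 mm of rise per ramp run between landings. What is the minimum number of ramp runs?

3 runs

⌈2147/750⌉ = 3 ramp runs.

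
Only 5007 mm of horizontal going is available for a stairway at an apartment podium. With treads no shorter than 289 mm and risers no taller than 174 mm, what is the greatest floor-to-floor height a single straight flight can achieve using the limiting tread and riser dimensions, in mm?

5007 / 289 = 17.33, so 17 treads fit.
Risers = treads + 1 = 18.
Maximum height = 18 × 174 = 3132 mm.

3132 mm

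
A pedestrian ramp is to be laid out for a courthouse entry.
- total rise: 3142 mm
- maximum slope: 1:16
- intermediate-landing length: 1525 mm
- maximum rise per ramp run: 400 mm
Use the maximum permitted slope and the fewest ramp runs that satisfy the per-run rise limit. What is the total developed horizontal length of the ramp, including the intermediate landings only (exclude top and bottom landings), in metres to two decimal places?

⌈3142/400⌉ = 8 ramp runs. That means 7 intermediate landings.
Horizontal run for 3142 mm of rise at 1:16 is 3142 × 16 = 50272 mm.
7 intermediate landings contribute 7 × 1525 = 10675 mm.
Total developed length = 50272 + 10675 = 60947 mm.
= 60.95 m.

60.95 m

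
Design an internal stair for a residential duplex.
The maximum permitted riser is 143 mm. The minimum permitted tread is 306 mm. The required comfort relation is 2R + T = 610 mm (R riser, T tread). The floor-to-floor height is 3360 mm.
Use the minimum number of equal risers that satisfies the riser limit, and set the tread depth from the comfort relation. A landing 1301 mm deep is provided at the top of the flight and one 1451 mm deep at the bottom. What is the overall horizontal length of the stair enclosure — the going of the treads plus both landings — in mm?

10342 mm

At most 143 each: 3360/143 = 23.50, giving 24 risers.
R = 3360 ÷ 24 = 140 mm.
From 2R + T = 610: T = 610 − 280 = 330 mm.
Going = (24 − 1) × 330 = 7590 mm.
Enclosure = 7590 + 1301 + 1451 = 10342 mm.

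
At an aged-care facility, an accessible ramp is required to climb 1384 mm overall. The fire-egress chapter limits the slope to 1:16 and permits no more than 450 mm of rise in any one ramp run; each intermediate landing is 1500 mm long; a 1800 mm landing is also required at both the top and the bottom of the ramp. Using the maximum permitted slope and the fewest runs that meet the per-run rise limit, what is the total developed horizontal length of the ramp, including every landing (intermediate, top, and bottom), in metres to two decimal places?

30.24 m

At most 450 each: 1384/450 = 3.08, giving 4 ramp runs. That means 3 intermediate landings.
Horizontal run for 1384 mm of rise at 1:16 is 1384 × 16 = 22144 mm.
Intermediate landings: 3 × 1500 = 4500 mm.
Top and bottom landings: 2 × 1800 = 3600 mm.
Total = 22144 + 4500 + 3600 = 30244 mm.
= 30.24 m.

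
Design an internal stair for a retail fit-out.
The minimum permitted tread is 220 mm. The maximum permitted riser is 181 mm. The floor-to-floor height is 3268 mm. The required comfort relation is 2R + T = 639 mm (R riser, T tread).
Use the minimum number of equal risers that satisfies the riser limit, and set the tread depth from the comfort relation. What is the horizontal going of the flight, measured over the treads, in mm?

3268 / 181 = 18.055 → round up to 19 risers.
R = 3268 ÷ 19 = 172 mm.
T = 639 − 2·172 = 295 mm, which satisfies the 220 mm minimum.
Treads = 19 − 1 = 18; going = 18 × 295 = 5310 mm.

5310 mm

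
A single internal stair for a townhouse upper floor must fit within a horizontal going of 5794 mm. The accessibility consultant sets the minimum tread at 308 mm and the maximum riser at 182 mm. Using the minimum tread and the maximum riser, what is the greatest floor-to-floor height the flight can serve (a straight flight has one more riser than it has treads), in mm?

3458 mm

5794 / 308 = 18.81, so 18 treads fit.
Risers = treads + 1 = 19.
Maximum height = 19 × 182 = 3458 mm.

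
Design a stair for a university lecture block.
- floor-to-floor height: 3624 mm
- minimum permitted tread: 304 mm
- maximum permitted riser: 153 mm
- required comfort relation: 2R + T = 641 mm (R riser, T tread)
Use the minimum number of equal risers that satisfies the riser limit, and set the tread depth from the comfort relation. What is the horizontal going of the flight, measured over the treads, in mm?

⌈3624/153⌉ = 24 risers.
R = 3624 ÷ 24 = 151 mm.
Tread T = 641 − 2 × 151 = 339 mm (≥ 304 mm).
Going = (24 − 1) × 339 = 7797 mm.

7797 mm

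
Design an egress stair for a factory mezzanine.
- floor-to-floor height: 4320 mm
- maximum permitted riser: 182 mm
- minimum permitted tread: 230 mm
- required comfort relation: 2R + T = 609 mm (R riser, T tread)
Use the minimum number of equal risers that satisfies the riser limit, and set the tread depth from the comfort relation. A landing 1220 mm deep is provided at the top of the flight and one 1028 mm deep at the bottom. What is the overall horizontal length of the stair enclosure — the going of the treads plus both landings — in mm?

7975 mm

⌈4320/182⌉ = 24 risers.
Riser R = 4320 / 24 = 180 mm, within the 182 mm limit.
T = 609 − 2·180 = 249 mm, which satisfies the 230 mm minimum.
24 risers give 23 treads; going = 23 × 249 = 5727 mm.
Add landings: 5727 + 1220 + 1028 = 7975 mm.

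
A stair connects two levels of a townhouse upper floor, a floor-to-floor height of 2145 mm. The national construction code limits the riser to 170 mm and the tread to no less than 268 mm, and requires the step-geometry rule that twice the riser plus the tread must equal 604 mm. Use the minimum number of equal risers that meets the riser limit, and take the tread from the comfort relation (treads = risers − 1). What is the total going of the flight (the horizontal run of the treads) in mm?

3288 mm

⌈2145/170⌉ = 13 risers.
Each riser is 2145/13 = 165 mm (≤ 170 mm).
T = 604 − 2·165 = 274 mm, which satisfies the 268 mm minimum.
13 risers give 12 treads; going = 12 × 274 = 3288 mm.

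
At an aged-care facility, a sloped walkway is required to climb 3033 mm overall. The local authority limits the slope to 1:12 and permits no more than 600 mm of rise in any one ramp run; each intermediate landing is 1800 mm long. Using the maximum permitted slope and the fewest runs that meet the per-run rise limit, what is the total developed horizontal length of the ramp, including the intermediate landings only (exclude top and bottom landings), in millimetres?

45396 mm

3033 / 600 = 5.05, so 6 ramp runs are needed. That means 5 intermediate landings.
Ramp run (horizontal) at 1:12: 3033 × 12 = 36396 mm.
5 intermediate landings contribute 5 × 1800 = 9000 mm.
Developed length = 36396 + 9000 = 45396 mm.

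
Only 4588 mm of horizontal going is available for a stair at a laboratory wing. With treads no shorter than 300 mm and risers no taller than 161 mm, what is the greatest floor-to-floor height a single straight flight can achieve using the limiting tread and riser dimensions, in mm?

2576 mm

4588 / 300 = 15.29, so 15 treads fit.
Risers = treads + 1 = 16.
Maximum height = 16 × 161 = 2576 mm.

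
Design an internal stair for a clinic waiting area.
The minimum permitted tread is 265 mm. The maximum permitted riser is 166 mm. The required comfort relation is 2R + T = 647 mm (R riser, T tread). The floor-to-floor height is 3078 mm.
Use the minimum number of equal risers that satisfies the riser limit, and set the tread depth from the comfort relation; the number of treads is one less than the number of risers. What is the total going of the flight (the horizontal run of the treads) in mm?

3078 / 166 = 18.54, so 19 risers are needed.
Riser R = 3078 / 19 = 162 mm, within the 166 mm limit.
T = 647 − 2·162 = 323 mm, which satisfies the 265 mm minimum.
Going = (19 − 1) × 323 = 5814 mm.

5814 mm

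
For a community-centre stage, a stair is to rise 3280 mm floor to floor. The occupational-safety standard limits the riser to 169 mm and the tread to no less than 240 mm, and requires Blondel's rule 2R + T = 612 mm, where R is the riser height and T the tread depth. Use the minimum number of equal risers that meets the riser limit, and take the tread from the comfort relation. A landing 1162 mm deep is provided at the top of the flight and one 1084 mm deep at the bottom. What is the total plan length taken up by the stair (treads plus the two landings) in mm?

7642 mm

⌈3280/169⌉ = 20 risers.
R = 3280 ÷ 20 = 164 mm.
T = 612 − 2·164 = 284 mm, which satisfies the 240 mm minimum.
Treads = 20 − 1 = 19; going = 19 × 284 = 5396 mm.
Add landings: 5396 + 1162 + 1084 = 7642 mm.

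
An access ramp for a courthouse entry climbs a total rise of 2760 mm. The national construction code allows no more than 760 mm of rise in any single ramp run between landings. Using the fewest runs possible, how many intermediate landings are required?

3 intermediate landings

⌈2760/760⌉ = 4 ramp runs.
4 runs are separated by 3 intermediate landings.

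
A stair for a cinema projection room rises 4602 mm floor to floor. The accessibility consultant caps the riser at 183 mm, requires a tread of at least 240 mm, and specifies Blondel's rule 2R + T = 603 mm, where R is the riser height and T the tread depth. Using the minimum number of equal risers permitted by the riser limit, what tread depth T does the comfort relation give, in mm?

249 mm

4602 / 183 = 25.148 → round up to 26 risers.
R = 4602 ÷ 26 = 177 mm.
Tread T = 603 − 2 × 177 = 249 mm (≥ 240 mm).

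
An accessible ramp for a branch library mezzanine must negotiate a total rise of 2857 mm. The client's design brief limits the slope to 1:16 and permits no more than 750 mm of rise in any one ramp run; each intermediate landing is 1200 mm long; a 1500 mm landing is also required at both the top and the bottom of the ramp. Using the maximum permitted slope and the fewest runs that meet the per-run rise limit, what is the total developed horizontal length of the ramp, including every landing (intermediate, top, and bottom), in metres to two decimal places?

52.31 m

⌈2857/750⌉ = 4 ramp runs. That means 3 intermediate landings.
Ramp run (horizontal) at 1:16: 2857 × 16 = 45712 mm.
Intermediate landings: 3 × 1200 = 3600 mm.
Top and bottom landings: 2 × 1500 = 3000 mm.
Total = 45712 + 3600 + 3000 = 52312 mm.
= 52.31 m.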